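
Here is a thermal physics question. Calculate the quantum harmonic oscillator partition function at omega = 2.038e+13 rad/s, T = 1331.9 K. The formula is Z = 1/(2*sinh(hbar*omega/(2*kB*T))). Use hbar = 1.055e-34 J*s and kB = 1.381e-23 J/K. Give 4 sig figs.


Step 1: Compute x = hbar*omega/(kB*T) = 1.055e-34*2.038e+13/(1.381e-23*1331.9) = 0.1169
Step 2: x/2 = 0.05845
Step 3: sinh(x/2) = 0.05848
Step 4: Z = 1/(2*0.05848) = 8.55

8.55


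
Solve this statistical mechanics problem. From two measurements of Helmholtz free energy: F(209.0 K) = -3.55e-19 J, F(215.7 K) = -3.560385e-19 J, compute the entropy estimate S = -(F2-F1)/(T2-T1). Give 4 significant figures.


Step 1: dF = F2 - F1 = -3.560385e-19 - (-3.55e-19) = -1.0385e-21 J
Step 2: dT = T2 - T1 = 215.7 - 209.0 = 6.7 K
Step 3: S = -dF/dT = -(-1.0385e-21)/6.7 = 1.55e-22 J/K

1.55e-22


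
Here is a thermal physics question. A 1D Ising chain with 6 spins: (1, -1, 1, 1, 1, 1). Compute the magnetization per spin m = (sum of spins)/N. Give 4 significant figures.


Step 1: Count up spins (+1): 5, down spins (-1): 1
Step 2: Total magnetization M = 5 - 1 = 4
Step 3: m = M/N = 4/6 = 0.6667

0.6667


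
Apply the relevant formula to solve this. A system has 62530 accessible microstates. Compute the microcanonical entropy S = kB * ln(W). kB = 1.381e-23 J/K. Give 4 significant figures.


Step 1: ln(W) = ln(62530) = 11.04
Step 2: S = kB * ln(W) = 1.381e-23 * 11.04
Step 3: S = 1.525e-22 J/K

1.525e-22


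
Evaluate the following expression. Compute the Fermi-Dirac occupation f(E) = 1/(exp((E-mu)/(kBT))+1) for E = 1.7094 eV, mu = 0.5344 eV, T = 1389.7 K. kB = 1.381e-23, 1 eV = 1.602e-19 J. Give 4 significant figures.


Step 1: (E - mu) = 1.7094 - 0.5344 = 1.175 eV
Step 2: Convert: (E-mu)*eV = 1.882e-19 J
Step 3: x = (E-mu)*eV/(kB*T) = 9.808
Step 4: f = 1/(exp(9.808)+1) = 5.5e-05

5.5e-05


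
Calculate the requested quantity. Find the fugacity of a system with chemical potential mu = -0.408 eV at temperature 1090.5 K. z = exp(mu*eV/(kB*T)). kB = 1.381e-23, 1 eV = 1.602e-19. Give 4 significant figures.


Step 1: Convert mu to Joules: -0.408*1.602e-19 = -6.536e-20 J
Step 2: kB*T = 1.381e-23*1090.5 = 1.506e-20 J
Step 3: mu/(kB*T) = -4.34
Step 4: z = exp(-4.34) = 0.01303

0.01303


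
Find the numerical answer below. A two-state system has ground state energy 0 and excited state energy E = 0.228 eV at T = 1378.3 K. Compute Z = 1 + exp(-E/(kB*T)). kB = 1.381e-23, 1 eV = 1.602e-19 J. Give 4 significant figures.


Step 1: Compute beta*E = E*eV/(kB*T) = 0.228*1.602e-19/(1.381e-23*1378.3) = 1.919
Step 2: exp(-beta*E) = exp(-1.919) = 0.1468
Step 3: Z = 1 + 0.1468 = 1.147

1.147


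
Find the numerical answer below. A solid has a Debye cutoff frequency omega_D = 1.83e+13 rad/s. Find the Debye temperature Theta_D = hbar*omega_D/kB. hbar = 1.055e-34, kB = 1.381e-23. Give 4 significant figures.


Step 1: hbar*omega_D = 1.055e-34 * 1.83e+13 = 1.931e-21 J
Step 2: Theta_D = 1.931e-21 / 1.381e-23
Step 3: Theta_D = 139.8 K

139.8


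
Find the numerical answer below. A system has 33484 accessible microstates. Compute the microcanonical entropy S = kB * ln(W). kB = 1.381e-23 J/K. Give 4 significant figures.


Step 1: ln(W) = ln(33484) = 10.42
Step 2: S = kB * ln(W) = 1.381e-23 * 10.42
Step 3: S = 1.439e-22 J/K

1.439e-22


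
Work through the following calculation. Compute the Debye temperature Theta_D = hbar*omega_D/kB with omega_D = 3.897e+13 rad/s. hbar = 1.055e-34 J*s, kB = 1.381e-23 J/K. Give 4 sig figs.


Step 1: hbar*omega_D = 1.055e-34 * 3.897e+13 = 4.111e-21 J
Step 2: Theta_D = 4.111e-21 / 1.381e-23
Step 3: Theta_D = 297.7 K

297.7


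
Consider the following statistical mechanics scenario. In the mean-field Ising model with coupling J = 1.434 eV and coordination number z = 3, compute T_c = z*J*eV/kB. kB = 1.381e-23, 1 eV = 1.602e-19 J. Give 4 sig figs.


Step 1: z*J = 3*1.434 = 4.302 eV
Step 2: Convert to Joules: 4.302*1.602e-19 = 6.892e-19 J
Step 3: T_c = 6.892e-19 / 1.381e-23 = 4.99e+04 K

4.99e+04


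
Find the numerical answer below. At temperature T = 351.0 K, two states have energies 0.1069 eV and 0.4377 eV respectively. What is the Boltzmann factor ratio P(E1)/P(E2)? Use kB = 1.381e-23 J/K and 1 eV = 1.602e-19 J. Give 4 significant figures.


Step 1: Compute energy difference dE = E1 - E2 = 0.1069 - 0.4377 = -0.3308 eV
Step 2: Convert to Joules: dE_J = -0.3308 * 1.602e-19 = -5.299e-20 J
Step 3: Compute exponent = -dE_J / (kB * T) = -(-5.299e-20) / (1.381e-23 * 351.0) = 10.93
Step 4: P(E1)/P(E2) = exp(10.93) = 5.598e+04

5.598e+04


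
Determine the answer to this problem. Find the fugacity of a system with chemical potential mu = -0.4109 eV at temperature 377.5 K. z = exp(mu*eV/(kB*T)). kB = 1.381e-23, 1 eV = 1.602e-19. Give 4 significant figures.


Step 1: Convert mu to Joules: -0.4109*1.602e-19 = -6.583e-20 J
Step 2: kB*T = 1.381e-23*377.5 = 5.213e-21 J
Step 3: mu/(kB*T) = -12.63
Step 4: z = exp(-12.63) = 3.283e-06

3.283e-06


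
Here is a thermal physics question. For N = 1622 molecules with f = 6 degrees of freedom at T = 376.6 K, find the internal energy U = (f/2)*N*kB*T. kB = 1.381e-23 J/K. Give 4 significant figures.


Step 1: f/2 = 6/2 = 3.0
Step 2: N*kB*T = 1622*1.381e-23*376.6 = 8.436e-18
Step 3: U = 3.0 * 8.436e-18 = 2.531e-17 J

2.531e-17


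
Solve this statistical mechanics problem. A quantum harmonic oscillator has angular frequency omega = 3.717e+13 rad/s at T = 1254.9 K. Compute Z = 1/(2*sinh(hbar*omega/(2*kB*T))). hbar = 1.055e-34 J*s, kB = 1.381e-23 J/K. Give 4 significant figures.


Step 1: Compute x = hbar*omega/(kB*T) = 1.055e-34*3.717e+13/(1.381e-23*1254.9) = 0.2263
Step 2: x/2 = 0.1131
Step 3: sinh(x/2) = 0.1134
Step 4: Z = 1/(2*0.1134) = 4.41

4.41


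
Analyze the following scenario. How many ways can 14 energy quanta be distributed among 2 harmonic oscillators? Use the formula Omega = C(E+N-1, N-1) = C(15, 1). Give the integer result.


Step 1: Use binomial coefficient C(15, 1)
Step 2: Numerator = 15! / 14!
Step 3: Denominator = 1!
Step 4: Omega = 15

15


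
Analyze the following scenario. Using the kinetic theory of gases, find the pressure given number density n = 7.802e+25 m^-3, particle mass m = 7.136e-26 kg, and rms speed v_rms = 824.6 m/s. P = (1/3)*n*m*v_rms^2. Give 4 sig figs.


Step 1: v_rms^2 = 824.6^2 = 6.8e+05
Step 2: n*m = 7.802e+25*7.136e-26 = 5.568
Step 3: P = (1/3)*5.568*6.8e+05 = 1.262e+06 Pa

1.262e+06


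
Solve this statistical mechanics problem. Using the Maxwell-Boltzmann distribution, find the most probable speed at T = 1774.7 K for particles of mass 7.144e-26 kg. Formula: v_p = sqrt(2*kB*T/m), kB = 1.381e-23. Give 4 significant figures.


Step 1: Numerator = 2*kB*T = 2*1.381e-23*1774.7 = 4.902e-20
Step 2: Ratio = 4.902e-20 / 7.144e-26 = 6.861e+05
Step 3: v_p = sqrt(6.861e+05) = 828.3 m/s

828.3


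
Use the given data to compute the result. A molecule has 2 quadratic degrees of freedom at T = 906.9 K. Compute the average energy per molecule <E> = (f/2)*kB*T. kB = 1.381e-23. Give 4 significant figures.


Step 1: f/2 = 2/2 = 1
Step 2: kB*T = 1.381e-23 * 906.9 = 1.252e-20
Step 3: <E> = 1 * 1.252e-20 = 1.252e-20 J

1.252e-20


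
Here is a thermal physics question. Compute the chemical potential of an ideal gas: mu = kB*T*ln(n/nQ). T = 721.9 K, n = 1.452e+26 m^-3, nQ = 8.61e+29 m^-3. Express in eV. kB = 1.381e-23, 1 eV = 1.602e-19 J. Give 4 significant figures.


Step 1: n/nQ = 1.452e+26/8.61e+29 = 0.0001686
Step 2: ln(n/nQ) = -8.688
Step 3: mu = kB*T*ln(n/nQ) = 9.969e-21*-8.688 = -8.661e-20 J
Step 4: Convert to eV: -8.661e-20/1.602e-19 = -0.5406 eV

-0.5406


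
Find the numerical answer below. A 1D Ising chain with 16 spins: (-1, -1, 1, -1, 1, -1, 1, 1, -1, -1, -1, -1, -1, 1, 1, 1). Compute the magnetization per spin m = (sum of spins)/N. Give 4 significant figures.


Step 1: Count up spins (+1): 7, down spins (-1): 9
Step 2: Total magnetization M = 7 - 9 = -2
Step 3: m = M/N = -2/16 = -0.125

-0.125


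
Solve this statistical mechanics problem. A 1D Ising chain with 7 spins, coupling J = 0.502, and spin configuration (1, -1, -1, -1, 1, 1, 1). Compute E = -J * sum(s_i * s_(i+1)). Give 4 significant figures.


Step 1: Nearest-neighbor products: -1, 1, 1, -1, 1, 1
Step 2: Sum of products = 2
Step 3: E = -0.502 * 2 = -1.004

-1.004


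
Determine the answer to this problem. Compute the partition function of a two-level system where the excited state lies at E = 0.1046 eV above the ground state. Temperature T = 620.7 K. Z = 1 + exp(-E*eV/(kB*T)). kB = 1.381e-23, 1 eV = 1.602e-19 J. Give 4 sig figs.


Step 1: Compute beta*E = E*eV/(kB*T) = 0.1046*1.602e-19/(1.381e-23*620.7) = 1.955
Step 2: exp(-beta*E) = exp(-1.955) = 0.1416
Step 3: Z = 1 + 0.1416 = 1.142

1.142


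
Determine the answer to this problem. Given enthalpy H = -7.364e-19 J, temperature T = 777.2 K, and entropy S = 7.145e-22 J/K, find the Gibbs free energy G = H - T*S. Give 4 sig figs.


Step 1: T*S = 777.2 * 7.145e-22 = 5.553e-19 J
Step 2: G = H - T*S = -7.364e-19 - 5.553e-19
Step 3: G = -1.292e-18 J

-1.292e-18


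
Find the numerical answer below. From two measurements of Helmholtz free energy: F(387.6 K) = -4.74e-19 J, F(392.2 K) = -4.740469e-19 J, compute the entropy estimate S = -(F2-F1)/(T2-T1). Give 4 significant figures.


Step 1: dF = F2 - F1 = -4.740469e-19 - (-4.74e-19) = -4.69e-23 J
Step 2: dT = T2 - T1 = 392.2 - 387.6 = 4.6 K
Step 3: S = -dF/dT = -(-4.69e-23)/4.6 = 1.02e-23 J/K

1.02e-23


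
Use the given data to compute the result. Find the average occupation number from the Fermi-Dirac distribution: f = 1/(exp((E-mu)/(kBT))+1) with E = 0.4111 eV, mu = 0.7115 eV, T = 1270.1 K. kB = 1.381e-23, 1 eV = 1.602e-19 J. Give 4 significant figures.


Step 1: (E - mu) = 0.4111 - 0.7115 = -0.3004 eV
Step 2: Convert: (E-mu)*eV = -4.812e-20 J
Step 3: x = (E-mu)*eV/(kB*T) = -2.744
Step 4: f = 1/(exp(-2.744)+1) = 0.9396

0.9396


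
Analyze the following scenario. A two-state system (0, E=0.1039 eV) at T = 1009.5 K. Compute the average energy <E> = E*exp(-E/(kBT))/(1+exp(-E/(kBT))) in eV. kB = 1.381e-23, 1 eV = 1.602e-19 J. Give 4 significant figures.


Step 1: beta*E = 0.1039*1.602e-19/(1.381e-23*1009.5) = 1.194
Step 2: exp(-beta*E) = 0.303
Step 3: <E> = 0.1039*0.303/(1+0.303) = 0.02416 eV

0.02416


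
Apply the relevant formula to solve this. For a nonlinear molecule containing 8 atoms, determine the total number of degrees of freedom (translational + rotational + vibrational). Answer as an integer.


Step 1: Translational DOF = 3
Step 2: Rotational DOF (nonlinear) = 3
Step 3: Vibrational DOF = 3*8 - 6 = 18
Step 4: Total = 3 + 3 + 18 = 24

24


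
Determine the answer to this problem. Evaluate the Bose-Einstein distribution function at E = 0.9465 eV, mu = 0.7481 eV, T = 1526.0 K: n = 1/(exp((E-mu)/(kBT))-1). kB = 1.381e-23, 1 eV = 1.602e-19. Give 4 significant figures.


Step 1: (E - mu) = 0.1984 eV
Step 2: x = (E-mu)*eV/(kB*T) = 0.1984*1.602e-19/(1.381e-23*1526.0) = 1.508
Step 3: exp(x) = 4.519
Step 4: n = 1/(exp(x)-1) = 0.2842

0.2842


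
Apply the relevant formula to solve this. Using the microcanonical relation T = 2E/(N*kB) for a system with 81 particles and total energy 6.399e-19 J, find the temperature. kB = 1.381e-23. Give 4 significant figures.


Step 1: Numerator = 2*E = 2*6.399e-19 = 1.28e-18 J
Step 2: Denominator = N*kB = 81*1.381e-23 = 1.119e-21
Step 3: T = 1.28e-18 / 1.119e-21 = 1144 K

1144


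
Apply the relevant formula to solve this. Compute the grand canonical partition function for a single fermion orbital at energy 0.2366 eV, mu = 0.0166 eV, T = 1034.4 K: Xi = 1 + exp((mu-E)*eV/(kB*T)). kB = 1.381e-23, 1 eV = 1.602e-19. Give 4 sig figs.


Step 1: (mu - E) = 0.0166 - 0.2366 = -0.22 eV
Step 2: x = (mu-E)*eV/(kB*T) = -0.22*1.602e-19/(1.381e-23*1034.4) = -2.467
Step 3: exp(x) = 0.08482
Step 4: Xi = 1 + 0.08482 = 1.085

1.085


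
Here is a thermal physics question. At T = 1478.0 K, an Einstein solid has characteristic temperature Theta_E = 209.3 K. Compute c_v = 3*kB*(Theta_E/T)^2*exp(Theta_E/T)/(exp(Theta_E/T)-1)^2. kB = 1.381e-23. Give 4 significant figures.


Step 1: x = Theta_E/T = 209.3/1478.0 = 0.1416
Step 2: x^2 = 0.02005
Step 3: exp(x) = 1.152
Step 4: c_v = 3*1.381e-23*0.02005*1.152/(1.152-1)^2 = 4.136e-23

4.136e-23


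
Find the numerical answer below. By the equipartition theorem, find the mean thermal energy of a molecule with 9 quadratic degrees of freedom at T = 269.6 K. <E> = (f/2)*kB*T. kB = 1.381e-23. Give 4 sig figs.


Step 1: f/2 = 9/2 = 4.5
Step 2: kB*T = 1.381e-23 * 269.6 = 3.723e-21
Step 3: <E> = 4.5 * 3.723e-21 = 1.675e-20 J

1.675e-20


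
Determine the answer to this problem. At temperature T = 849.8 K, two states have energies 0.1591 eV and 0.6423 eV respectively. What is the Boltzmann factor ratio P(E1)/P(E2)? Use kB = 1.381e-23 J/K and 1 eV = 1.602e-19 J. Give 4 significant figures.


Step 1: Compute energy difference dE = E1 - E2 = 0.1591 - 0.6423 = -0.4832 eV
Step 2: Convert to Joules: dE_J = -0.4832 * 1.602e-19 = -7.741e-20 J
Step 3: Compute exponent = -dE_J / (kB * T) = -(-7.741e-20) / (1.381e-23 * 849.8) = 6.596
Step 4: P(E1)/P(E2) = exp(6.596) = 732.1

732.1


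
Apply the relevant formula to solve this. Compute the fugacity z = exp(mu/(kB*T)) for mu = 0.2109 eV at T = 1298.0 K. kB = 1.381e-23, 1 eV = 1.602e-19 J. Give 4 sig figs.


Step 1: Convert mu to Joules: 0.2109*1.602e-19 = 3.379e-20 J
Step 2: kB*T = 1.381e-23*1298.0 = 1.793e-20 J
Step 3: mu/(kB*T) = 1.885
Step 4: z = exp(1.885) = 6.585

6.585


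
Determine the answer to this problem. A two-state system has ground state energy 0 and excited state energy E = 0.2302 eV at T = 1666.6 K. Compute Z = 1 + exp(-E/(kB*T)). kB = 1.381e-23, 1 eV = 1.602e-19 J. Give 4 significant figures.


Step 1: Compute beta*E = E*eV/(kB*T) = 0.2302*1.602e-19/(1.381e-23*1666.6) = 1.602
Step 2: exp(-beta*E) = exp(-1.602) = 0.2014
Step 3: Z = 1 + 0.2014 = 1.201

1.201


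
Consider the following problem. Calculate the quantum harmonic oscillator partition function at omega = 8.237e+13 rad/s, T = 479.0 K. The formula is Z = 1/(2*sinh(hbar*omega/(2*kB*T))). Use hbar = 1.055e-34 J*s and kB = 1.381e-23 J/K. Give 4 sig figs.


Step 1: Compute x = hbar*omega/(kB*T) = 1.055e-34*8.237e+13/(1.381e-23*479.0) = 1.314
Step 2: x/2 = 0.6568
Step 3: sinh(x/2) = 0.7051
Step 4: Z = 1/(2*0.7051) = 0.7091

0.7091


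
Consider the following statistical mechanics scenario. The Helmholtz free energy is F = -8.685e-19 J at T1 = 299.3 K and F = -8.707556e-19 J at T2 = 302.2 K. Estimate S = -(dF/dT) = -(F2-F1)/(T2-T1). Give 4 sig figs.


Step 1: dF = F2 - F1 = -8.707556e-19 - (-8.685e-19) = -2.2556e-21 J
Step 2: dT = T2 - T1 = 302.2 - 299.3 = 2.9 K
Step 3: S = -dF/dT = -(-2.2556e-21)/2.9 = 7.778e-22 J/K

7.778e-22


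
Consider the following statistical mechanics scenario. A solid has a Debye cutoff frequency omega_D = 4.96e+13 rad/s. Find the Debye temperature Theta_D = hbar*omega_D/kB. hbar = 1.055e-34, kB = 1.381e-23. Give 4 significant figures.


Step 1: hbar*omega_D = 1.055e-34 * 4.96e+13 = 5.233e-21 J
Step 2: Theta_D = 5.233e-21 / 1.381e-23
Step 3: Theta_D = 378.9 K

378.9


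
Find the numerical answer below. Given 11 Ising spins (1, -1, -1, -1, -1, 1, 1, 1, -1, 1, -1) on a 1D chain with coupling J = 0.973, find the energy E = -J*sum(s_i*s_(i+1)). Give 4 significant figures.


Step 1: Nearest-neighbor products: -1, 1, 1, 1, -1, 1, 1, -1, -1, -1
Step 2: Sum of products = 0
Step 3: E = -0.973 * 0 = 0

0


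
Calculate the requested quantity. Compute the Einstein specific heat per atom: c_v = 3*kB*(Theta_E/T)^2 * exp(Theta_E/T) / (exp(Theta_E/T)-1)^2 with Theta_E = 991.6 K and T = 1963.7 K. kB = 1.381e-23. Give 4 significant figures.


Step 1: x = Theta_E/T = 991.6/1963.7 = 0.505
Step 2: x^2 = 0.255
Step 3: exp(x) = 1.657
Step 4: c_v = 3*1.381e-23*0.255*1.657/(1.657-1)^2 = 4.056e-23

4.056e-23


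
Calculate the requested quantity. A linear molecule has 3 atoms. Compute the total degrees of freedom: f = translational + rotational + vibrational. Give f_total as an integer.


Step 1: Translational DOF = 3
Step 2: Rotational DOF (linear) = 2
Step 3: Vibrational DOF = 3*3 - 5 = 4
Step 4: Total = 3 + 2 + 4 = 9

9


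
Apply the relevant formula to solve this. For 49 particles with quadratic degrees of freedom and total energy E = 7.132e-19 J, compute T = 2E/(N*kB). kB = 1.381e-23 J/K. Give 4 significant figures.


Step 1: Numerator = 2*E = 2*7.132e-19 = 1.426e-18 J
Step 2: Denominator = N*kB = 49*1.381e-23 = 6.767e-22
Step 3: T = 1.426e-18 / 6.767e-22 = 2108 K

2108


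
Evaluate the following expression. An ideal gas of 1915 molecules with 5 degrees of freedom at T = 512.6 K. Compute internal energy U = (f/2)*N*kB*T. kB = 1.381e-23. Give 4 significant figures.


Step 1: f/2 = 5/2 = 2.5
Step 2: N*kB*T = 1915*1.381e-23*512.6 = 1.356e-17
Step 3: U = 2.5 * 1.356e-17 = 3.389e-17 J

3.389e-17


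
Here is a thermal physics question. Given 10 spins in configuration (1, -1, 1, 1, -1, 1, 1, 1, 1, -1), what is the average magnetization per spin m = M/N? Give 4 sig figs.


Step 1: Count up spins (+1): 7, down spins (-1): 3
Step 2: Total magnetization M = 7 - 3 = 4
Step 3: m = M/N = 4/10 = 0.4

0.4


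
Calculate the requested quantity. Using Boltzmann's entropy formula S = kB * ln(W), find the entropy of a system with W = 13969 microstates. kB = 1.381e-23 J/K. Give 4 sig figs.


Step 1: ln(W) = ln(13969) = 9.545
Step 2: S = kB * ln(W) = 1.381e-23 * 9.545
Step 3: S = 1.318e-22 J/K

1.318e-22


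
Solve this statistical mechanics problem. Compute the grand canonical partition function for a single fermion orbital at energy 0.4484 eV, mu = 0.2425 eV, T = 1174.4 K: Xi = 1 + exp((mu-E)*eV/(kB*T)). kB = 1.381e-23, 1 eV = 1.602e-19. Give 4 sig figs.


Step 1: (mu - E) = 0.2425 - 0.4484 = -0.2059 eV
Step 2: x = (mu-E)*eV/(kB*T) = -0.2059*1.602e-19/(1.381e-23*1174.4) = -2.034
Step 3: exp(x) = 0.1308
Step 4: Xi = 1 + 0.1308 = 1.131

1.131


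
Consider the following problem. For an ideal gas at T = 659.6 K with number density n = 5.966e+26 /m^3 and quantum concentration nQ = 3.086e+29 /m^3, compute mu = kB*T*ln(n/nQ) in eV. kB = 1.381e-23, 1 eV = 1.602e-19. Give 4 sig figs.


Step 1: n/nQ = 5.966e+26/3.086e+29 = 0.001933
Step 2: ln(n/nQ) = -6.249
Step 3: mu = kB*T*ln(n/nQ) = 9.109e-21*-6.249 = -5.692e-20 J
Step 4: Convert to eV: -5.692e-20/1.602e-19 = -0.3553 eV

-0.3553


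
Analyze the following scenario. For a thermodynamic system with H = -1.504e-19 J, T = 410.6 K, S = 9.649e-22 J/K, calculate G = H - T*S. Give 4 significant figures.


Step 1: T*S = 410.6 * 9.649e-22 = 3.962e-19 J
Step 2: G = H - T*S = -1.504e-19 - 3.962e-19
Step 3: G = -5.466e-19 J

-5.466e-19


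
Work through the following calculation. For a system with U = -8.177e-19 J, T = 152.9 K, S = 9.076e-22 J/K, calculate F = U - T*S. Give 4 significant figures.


Step 1: T*S = 152.9 * 9.076e-22 = 1.388e-19 J
Step 2: F = U - T*S = -8.177e-19 - 1.388e-19
Step 3: F = -9.565e-19 J

-9.565e-19


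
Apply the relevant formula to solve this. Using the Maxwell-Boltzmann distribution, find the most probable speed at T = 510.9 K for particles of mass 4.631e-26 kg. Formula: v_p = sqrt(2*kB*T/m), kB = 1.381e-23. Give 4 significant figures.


Step 1: Numerator = 2*kB*T = 2*1.381e-23*510.9 = 1.411e-20
Step 2: Ratio = 1.411e-20 / 4.631e-26 = 3.047e+05
Step 3: v_p = sqrt(3.047e+05) = 552 m/s

552


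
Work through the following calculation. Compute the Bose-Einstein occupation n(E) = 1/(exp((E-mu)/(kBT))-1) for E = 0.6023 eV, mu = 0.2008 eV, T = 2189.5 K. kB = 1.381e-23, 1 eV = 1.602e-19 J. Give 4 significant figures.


Step 1: (E - mu) = 0.4015 eV
Step 2: x = (E-mu)*eV/(kB*T) = 0.4015*1.602e-19/(1.381e-23*2189.5) = 2.127
Step 3: exp(x) = 8.391
Step 4: n = 1/(exp(x)-1) = 0.1353

0.1353


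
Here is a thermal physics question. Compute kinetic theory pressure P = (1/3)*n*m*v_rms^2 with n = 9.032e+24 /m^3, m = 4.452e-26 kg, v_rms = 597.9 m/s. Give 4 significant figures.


Step 1: v_rms^2 = 597.9^2 = 3.575e+05
Step 2: n*m = 9.032e+24*4.452e-26 = 0.4021
Step 3: P = (1/3)*0.4021*3.575e+05 = 4.792e+04 Pa

4.792e+04


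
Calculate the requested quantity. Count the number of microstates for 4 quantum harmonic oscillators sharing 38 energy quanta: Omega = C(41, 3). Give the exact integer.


Step 1: Use binomial coefficient C(41, 3)
Step 2: Numerator = 41! / 38!
Step 3: Denominator = 3!
Step 4: Omega = 10660

10660


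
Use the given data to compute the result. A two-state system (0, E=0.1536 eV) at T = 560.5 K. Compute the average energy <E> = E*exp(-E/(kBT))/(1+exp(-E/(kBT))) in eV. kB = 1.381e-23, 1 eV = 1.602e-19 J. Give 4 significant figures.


Step 1: beta*E = 0.1536*1.602e-19/(1.381e-23*560.5) = 3.179
Step 2: exp(-beta*E) = 0.04163
Step 3: <E> = 0.1536*0.04163/(1+0.04163) = 0.006139 eV

0.006139


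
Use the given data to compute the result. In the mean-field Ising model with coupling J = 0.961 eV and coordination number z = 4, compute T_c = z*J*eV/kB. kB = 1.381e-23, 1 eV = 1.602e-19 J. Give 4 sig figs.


Step 1: z*J = 4*0.961 = 3.844 eV
Step 2: Convert to Joules: 3.844*1.602e-19 = 6.158e-19 J
Step 3: T_c = 6.158e-19 / 1.381e-23 = 4.459e+04 K

4.459e+04


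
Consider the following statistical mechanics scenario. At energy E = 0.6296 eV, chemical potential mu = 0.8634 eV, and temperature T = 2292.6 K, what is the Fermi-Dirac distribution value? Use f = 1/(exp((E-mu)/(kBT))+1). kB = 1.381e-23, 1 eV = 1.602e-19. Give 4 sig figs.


Step 1: (E - mu) = 0.6296 - 0.8634 = -0.2338 eV
Step 2: Convert: (E-mu)*eV = -3.745e-20 J
Step 3: x = (E-mu)*eV/(kB*T) = -1.183
Step 4: f = 1/(exp(-1.183)+1) = 0.7655

0.7655


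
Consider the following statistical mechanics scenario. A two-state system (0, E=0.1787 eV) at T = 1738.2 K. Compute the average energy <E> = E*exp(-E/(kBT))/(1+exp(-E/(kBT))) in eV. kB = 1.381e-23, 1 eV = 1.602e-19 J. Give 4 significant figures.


Step 1: beta*E = 0.1787*1.602e-19/(1.381e-23*1738.2) = 1.193
Step 2: exp(-beta*E) = 0.3034
Step 3: <E> = 0.1787*0.3034/(1+0.3034) = 0.0416 eV

0.0416


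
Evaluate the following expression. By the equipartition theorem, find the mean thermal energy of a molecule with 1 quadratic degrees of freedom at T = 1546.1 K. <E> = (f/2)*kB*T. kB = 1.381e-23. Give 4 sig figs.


Step 1: f/2 = 1/2 = 0.5
Step 2: kB*T = 1.381e-23 * 1546.1 = 2.135e-20
Step 3: <E> = 0.5 * 2.135e-20 = 1.068e-20 J

1.068e-20


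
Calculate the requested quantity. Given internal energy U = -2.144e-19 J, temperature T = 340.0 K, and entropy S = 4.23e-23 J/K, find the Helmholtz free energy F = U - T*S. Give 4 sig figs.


Step 1: T*S = 340.0 * 4.23e-23 = 1.438e-20 J
Step 2: F = U - T*S = -2.144e-19 - 1.438e-20
Step 3: F = -2.288e-19 J

-2.288e-19


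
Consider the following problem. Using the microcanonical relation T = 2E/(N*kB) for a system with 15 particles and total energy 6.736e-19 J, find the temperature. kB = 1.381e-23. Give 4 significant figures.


Step 1: Numerator = 2*E = 2*6.736e-19 = 1.347e-18 J
Step 2: Denominator = N*kB = 15*1.381e-23 = 2.071e-22
Step 3: T = 1.347e-18 / 2.071e-22 = 6503 K

6503


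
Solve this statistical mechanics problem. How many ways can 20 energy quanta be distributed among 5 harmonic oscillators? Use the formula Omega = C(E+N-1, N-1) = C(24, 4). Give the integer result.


Step 1: Use binomial coefficient C(24, 4)
Step 2: Numerator = 24! / 20!
Step 3: Denominator = 4!
Step 4: Omega = 10626

10626


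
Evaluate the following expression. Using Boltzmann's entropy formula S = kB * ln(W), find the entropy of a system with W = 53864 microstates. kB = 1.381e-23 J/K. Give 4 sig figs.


Step 1: ln(W) = ln(53864) = 10.89
Step 2: S = kB * ln(W) = 1.381e-23 * 10.89
Step 3: S = 1.504e-22 J/K

1.504e-22


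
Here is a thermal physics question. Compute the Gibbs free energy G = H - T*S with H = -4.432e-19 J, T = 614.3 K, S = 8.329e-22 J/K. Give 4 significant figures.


Step 1: T*S = 614.3 * 8.329e-22 = 5.117e-19 J
Step 2: G = H - T*S = -4.432e-19 - 5.117e-19
Step 3: G = -9.549e-19 J

-9.549e-19


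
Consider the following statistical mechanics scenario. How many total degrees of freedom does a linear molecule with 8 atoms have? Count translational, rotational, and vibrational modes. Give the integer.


Step 1: Translational DOF = 3
Step 2: Rotational DOF (linear) = 2
Step 3: Vibrational DOF = 3*8 - 5 = 19
Step 4: Total = 3 + 2 + 19 = 24

24


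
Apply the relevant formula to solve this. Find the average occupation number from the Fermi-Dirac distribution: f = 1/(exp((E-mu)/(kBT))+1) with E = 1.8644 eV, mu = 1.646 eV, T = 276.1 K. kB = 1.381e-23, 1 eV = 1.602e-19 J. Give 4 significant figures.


Step 1: (E - mu) = 1.8644 - 1.646 = 0.2184 eV
Step 2: Convert: (E-mu)*eV = 3.499e-20 J
Step 3: x = (E-mu)*eV/(kB*T) = 9.176
Step 4: f = 1/(exp(9.176)+1) = 0.0001035

0.0001035


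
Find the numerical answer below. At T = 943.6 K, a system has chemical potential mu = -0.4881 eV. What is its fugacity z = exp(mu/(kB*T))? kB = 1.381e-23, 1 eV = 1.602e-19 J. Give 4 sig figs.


Step 1: Convert mu to Joules: -0.4881*1.602e-19 = -7.819e-20 J
Step 2: kB*T = 1.381e-23*943.6 = 1.303e-20 J
Step 3: mu/(kB*T) = -6.001
Step 4: z = exp(-6.001) = 0.002477

0.002477


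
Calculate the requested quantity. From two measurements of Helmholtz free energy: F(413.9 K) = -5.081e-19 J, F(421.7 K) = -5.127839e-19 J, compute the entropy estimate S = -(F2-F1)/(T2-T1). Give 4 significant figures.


Step 1: dF = F2 - F1 = -5.127839e-19 - (-5.081e-19) = -4.6839e-21 J
Step 2: dT = T2 - T1 = 421.7 - 413.9 = 7.8 K
Step 3: S = -dF/dT = -(-4.6839e-21)/7.8 = 6.005e-22 J/K

6.005e-22


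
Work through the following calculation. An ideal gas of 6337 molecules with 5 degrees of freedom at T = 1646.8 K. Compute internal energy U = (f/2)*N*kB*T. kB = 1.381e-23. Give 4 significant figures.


Step 1: f/2 = 5/2 = 2.5
Step 2: N*kB*T = 6337*1.381e-23*1646.8 = 1.441e-16
Step 3: U = 2.5 * 1.441e-16 = 3.603e-16 J

3.603e-16


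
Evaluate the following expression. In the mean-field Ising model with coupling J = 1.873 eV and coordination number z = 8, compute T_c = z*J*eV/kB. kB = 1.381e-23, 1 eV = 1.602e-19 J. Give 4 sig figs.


Step 1: z*J = 8*1.873 = 14.98 eV
Step 2: Convert to Joules: 14.98*1.602e-19 = 2.4e-18 J
Step 3: T_c = 2.4e-18 / 1.381e-23 = 1.738e+05 K

1.738e+05


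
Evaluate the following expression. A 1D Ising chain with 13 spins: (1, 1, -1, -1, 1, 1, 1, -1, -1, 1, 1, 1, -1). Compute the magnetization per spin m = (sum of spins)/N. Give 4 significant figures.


Step 1: Count up spins (+1): 8, down spins (-1): 5
Step 2: Total magnetization M = 8 - 5 = 3
Step 3: m = M/N = 3/13 = 0.2308

0.2308


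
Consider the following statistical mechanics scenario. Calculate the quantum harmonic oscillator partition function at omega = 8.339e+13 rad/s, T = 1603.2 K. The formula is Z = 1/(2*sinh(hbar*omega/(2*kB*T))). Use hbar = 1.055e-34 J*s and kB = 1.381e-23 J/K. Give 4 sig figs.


Step 1: Compute x = hbar*omega/(kB*T) = 1.055e-34*8.339e+13/(1.381e-23*1603.2) = 0.3974
Step 2: x/2 = 0.1987
Step 3: sinh(x/2) = 0.2
Step 4: Z = 1/(2*0.2) = 2.5

2.5


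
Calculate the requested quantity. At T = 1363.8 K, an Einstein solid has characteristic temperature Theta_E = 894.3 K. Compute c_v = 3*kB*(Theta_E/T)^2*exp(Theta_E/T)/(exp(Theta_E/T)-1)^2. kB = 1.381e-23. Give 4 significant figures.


Step 1: x = Theta_E/T = 894.3/1363.8 = 0.6557
Step 2: x^2 = 0.43
Step 3: exp(x) = 1.927
Step 4: c_v = 3*1.381e-23*0.43*1.927/(1.927-1)^2 = 3.998e-23

3.998e-23


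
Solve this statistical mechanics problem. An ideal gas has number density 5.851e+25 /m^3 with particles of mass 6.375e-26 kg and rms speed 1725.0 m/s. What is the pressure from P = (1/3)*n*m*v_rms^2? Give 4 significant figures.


Step 1: v_rms^2 = 1725.0^2 = 2.976e+06
Step 2: n*m = 5.851e+25*6.375e-26 = 3.73
Step 3: P = (1/3)*3.73*2.976e+06 = 3.7e+06 Pa

3.7e+06


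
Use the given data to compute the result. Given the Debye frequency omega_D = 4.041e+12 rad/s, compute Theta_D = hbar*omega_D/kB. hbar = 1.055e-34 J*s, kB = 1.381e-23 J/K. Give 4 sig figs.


Step 1: hbar*omega_D = 1.055e-34 * 4.041e+12 = 4.263e-22 J
Step 2: Theta_D = 4.263e-22 / 1.381e-23
Step 3: Theta_D = 30.87 K

30.87


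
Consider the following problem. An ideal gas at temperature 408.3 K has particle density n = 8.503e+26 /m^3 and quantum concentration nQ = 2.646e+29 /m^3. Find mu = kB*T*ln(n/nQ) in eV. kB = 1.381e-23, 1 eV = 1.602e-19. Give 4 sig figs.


Step 1: n/nQ = 8.503e+26/2.646e+29 = 0.003214
Step 2: ln(n/nQ) = -5.74
Step 3: mu = kB*T*ln(n/nQ) = 5.639e-21*-5.74 = -3.237e-20 J
Step 4: Convert to eV: -3.237e-20/1.602e-19 = -0.202 eV

-0.202


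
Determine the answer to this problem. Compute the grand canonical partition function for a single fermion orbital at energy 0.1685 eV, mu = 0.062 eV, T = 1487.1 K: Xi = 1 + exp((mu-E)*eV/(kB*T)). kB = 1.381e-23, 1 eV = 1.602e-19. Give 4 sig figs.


Step 1: (mu - E) = 0.062 - 0.1685 = -0.1065 eV
Step 2: x = (mu-E)*eV/(kB*T) = -0.1065*1.602e-19/(1.381e-23*1487.1) = -0.8308
Step 3: exp(x) = 0.4357
Step 4: Xi = 1 + 0.4357 = 1.436

1.436


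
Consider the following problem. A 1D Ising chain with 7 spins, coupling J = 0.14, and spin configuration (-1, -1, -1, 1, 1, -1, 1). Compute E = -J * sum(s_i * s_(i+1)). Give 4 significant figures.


Step 1: Nearest-neighbor products: 1, 1, -1, 1, -1, -1
Step 2: Sum of products = 0
Step 3: E = -0.14 * 0 = 0

0


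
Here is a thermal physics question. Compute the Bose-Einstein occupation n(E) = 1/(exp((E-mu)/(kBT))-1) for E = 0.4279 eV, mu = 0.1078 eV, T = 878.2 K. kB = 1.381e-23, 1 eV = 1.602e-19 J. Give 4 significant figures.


Step 1: (E - mu) = 0.3201 eV
Step 2: x = (E-mu)*eV/(kB*T) = 0.3201*1.602e-19/(1.381e-23*878.2) = 4.228
Step 3: exp(x) = 68.6
Step 4: n = 1/(exp(x)-1) = 0.01479

0.01479


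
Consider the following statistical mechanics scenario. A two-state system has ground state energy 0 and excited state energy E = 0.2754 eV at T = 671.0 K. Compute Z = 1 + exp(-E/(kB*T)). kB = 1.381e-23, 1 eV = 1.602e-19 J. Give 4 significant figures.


Step 1: Compute beta*E = E*eV/(kB*T) = 0.2754*1.602e-19/(1.381e-23*671.0) = 4.761
Step 2: exp(-beta*E) = exp(-4.761) = 0.008556
Step 3: Z = 1 + 0.008556 = 1.009

1.009


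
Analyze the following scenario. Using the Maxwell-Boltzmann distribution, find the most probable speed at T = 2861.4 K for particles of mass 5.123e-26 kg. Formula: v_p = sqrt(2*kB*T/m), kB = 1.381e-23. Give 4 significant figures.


Step 1: Numerator = 2*kB*T = 2*1.381e-23*2861.4 = 7.903e-20
Step 2: Ratio = 7.903e-20 / 5.123e-26 = 1.543e+06
Step 3: v_p = sqrt(1.543e+06) = 1242 m/s

1242


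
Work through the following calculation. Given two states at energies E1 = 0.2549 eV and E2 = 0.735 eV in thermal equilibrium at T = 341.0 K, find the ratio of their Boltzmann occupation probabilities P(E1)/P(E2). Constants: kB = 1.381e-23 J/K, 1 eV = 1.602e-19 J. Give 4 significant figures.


Step 1: Compute energy difference dE = E1 - E2 = 0.2549 - 0.735 = -0.4801 eV
Step 2: Convert to Joules: dE_J = -0.4801 * 1.602e-19 = -7.691e-20 J
Step 3: Compute exponent = -dE_J / (kB * T) = -(-7.691e-20) / (1.381e-23 * 341.0) = 16.33
Step 4: P(E1)/P(E2) = exp(16.33) = 1.239e+07

1.239e+07


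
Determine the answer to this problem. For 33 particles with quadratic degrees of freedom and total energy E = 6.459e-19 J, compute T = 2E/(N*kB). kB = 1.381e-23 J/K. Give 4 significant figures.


Step 1: Numerator = 2*E = 2*6.459e-19 = 1.292e-18 J
Step 2: Denominator = N*kB = 33*1.381e-23 = 4.557e-22
Step 3: T = 1.292e-18 / 4.557e-22 = 2835 K

2835


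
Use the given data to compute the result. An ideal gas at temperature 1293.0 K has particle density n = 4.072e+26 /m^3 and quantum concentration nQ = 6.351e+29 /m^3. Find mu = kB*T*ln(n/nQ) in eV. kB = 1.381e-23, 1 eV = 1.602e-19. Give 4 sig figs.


Step 1: n/nQ = 4.072e+26/6.351e+29 = 0.0006412
Step 2: ln(n/nQ) = -7.352
Step 3: mu = kB*T*ln(n/nQ) = 1.786e-20*-7.352 = -1.313e-19 J
Step 4: Convert to eV: -1.313e-19/1.602e-19 = -0.8195 eV

-0.8195


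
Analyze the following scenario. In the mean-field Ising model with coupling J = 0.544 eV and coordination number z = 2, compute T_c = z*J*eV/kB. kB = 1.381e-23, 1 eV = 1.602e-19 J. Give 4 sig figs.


Step 1: z*J = 2*0.544 = 1.088 eV
Step 2: Convert to Joules: 1.088*1.602e-19 = 1.743e-19 J
Step 3: T_c = 1.743e-19 / 1.381e-23 = 1.262e+04 K

1.262e+04


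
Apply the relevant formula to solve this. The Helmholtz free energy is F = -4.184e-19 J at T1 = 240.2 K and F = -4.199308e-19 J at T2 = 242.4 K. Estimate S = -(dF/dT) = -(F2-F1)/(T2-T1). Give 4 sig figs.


Step 1: dF = F2 - F1 = -4.199308e-19 - (-4.184e-19) = -1.5308e-21 J
Step 2: dT = T2 - T1 = 242.4 - 240.2 = 2.2 K
Step 3: S = -dF/dT = -(-1.5308e-21)/2.2 = 6.958e-22 J/K

6.958e-22


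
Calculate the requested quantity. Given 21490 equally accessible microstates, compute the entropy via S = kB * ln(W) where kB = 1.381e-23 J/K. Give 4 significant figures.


Step 1: ln(W) = ln(21490) = 9.975
Step 2: S = kB * ln(W) = 1.381e-23 * 9.975
Step 3: S = 1.378e-22 J/K

1.378e-22


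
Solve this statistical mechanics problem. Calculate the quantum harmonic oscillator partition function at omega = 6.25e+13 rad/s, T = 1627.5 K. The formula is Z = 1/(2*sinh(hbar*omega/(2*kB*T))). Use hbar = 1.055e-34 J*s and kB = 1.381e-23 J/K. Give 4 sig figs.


Step 1: Compute x = hbar*omega/(kB*T) = 1.055e-34*6.25e+13/(1.381e-23*1627.5) = 0.2934
Step 2: x/2 = 0.1467
Step 3: sinh(x/2) = 0.1472
Step 4: Z = 1/(2*0.1472) = 3.396

3.396


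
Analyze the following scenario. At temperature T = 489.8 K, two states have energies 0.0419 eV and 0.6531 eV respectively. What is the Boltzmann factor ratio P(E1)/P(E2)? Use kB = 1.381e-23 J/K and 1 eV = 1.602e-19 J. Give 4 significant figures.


Step 1: Compute energy difference dE = E1 - E2 = 0.0419 - 0.6531 = -0.6112 eV
Step 2: Convert to Joules: dE_J = -0.6112 * 1.602e-19 = -9.791e-20 J
Step 3: Compute exponent = -dE_J / (kB * T) = -(-9.791e-20) / (1.381e-23 * 489.8) = 14.48
Step 4: P(E1)/P(E2) = exp(14.48) = 1.935e+06

1.935e+06


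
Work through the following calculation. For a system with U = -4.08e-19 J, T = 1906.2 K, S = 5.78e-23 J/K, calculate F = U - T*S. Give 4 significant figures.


Step 1: T*S = 1906.2 * 5.78e-23 = 1.102e-19 J
Step 2: F = U - T*S = -4.08e-19 - 1.102e-19
Step 3: F = -5.182e-19 J

-5.182e-19


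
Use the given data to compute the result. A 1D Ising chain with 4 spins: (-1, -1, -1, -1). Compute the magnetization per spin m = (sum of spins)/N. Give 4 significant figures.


Step 1: Count up spins (+1): 0, down spins (-1): 4
Step 2: Total magnetization M = 0 - 4 = -4
Step 3: m = M/N = -4/4 = -1

-1


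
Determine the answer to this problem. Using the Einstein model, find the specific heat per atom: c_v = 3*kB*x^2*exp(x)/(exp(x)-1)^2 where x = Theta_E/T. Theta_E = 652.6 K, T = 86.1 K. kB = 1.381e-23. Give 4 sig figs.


Step 1: x = Theta_E/T = 652.6/86.1 = 7.58
Step 2: x^2 = 57.45
Step 3: exp(x) = 1958
Step 4: c_v = 3*1.381e-23*57.45*1958/(1958-1)^2 = 1.217e-24

1.217e-24


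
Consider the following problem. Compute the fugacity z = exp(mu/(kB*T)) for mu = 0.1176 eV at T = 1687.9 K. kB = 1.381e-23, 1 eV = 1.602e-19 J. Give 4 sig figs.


Step 1: Convert mu to Joules: 0.1176*1.602e-19 = 1.884e-20 J
Step 2: kB*T = 1.381e-23*1687.9 = 2.331e-20 J
Step 3: mu/(kB*T) = 0.8082
Step 4: z = exp(0.8082) = 2.244

2.244


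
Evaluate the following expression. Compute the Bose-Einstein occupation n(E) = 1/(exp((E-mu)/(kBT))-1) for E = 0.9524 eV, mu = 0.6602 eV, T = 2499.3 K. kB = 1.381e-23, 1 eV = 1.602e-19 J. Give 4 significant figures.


Step 1: (E - mu) = 0.2922 eV
Step 2: x = (E-mu)*eV/(kB*T) = 0.2922*1.602e-19/(1.381e-23*2499.3) = 1.356
Step 3: exp(x) = 3.881
Step 4: n = 1/(exp(x)-1) = 0.347

0.347


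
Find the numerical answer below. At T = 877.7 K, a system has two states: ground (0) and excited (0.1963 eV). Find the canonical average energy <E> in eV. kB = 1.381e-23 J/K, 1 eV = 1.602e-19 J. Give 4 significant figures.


Step 1: beta*E = 0.1963*1.602e-19/(1.381e-23*877.7) = 2.594
Step 2: exp(-beta*E) = 0.07469
Step 3: <E> = 0.1963*0.07469/(1+0.07469) = 0.01364 eV

0.01364


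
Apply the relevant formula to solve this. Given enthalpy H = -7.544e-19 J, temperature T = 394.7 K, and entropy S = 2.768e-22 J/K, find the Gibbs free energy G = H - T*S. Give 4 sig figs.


Step 1: T*S = 394.7 * 2.768e-22 = 1.093e-19 J
Step 2: G = H - T*S = -7.544e-19 - 1.093e-19
Step 3: G = -8.637e-19 J

-8.637e-19


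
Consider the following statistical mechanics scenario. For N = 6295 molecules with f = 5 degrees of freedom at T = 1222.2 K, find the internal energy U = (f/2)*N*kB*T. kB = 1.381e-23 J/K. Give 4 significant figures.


Step 1: f/2 = 5/2 = 2.5
Step 2: N*kB*T = 6295*1.381e-23*1222.2 = 1.063e-16
Step 3: U = 2.5 * 1.063e-16 = 2.656e-16 J

2.656e-16


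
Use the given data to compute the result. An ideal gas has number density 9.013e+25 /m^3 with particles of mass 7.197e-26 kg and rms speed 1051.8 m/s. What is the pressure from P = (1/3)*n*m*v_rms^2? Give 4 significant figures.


Step 1: v_rms^2 = 1051.8^2 = 1.106e+06
Step 2: n*m = 9.013e+25*7.197e-26 = 6.487
Step 3: P = (1/3)*6.487*1.106e+06 = 2.392e+06 Pa

2.392e+06


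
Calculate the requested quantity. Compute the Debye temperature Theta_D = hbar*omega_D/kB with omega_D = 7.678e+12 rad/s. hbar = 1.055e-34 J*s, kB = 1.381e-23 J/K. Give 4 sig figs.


Step 1: hbar*omega_D = 1.055e-34 * 7.678e+12 = 8.1e-22 J
Step 2: Theta_D = 8.1e-22 / 1.381e-23
Step 3: Theta_D = 58.66 K

58.66


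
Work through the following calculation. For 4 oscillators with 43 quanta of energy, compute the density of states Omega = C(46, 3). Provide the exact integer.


Step 1: Use binomial coefficient C(46, 3)
Step 2: Numerator = 46! / 43!
Step 3: Denominator = 3!
Step 4: Omega = 15180

15180


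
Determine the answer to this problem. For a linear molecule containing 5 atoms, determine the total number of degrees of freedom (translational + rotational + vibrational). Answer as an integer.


Step 1: Translational DOF = 3
Step 2: Rotational DOF (linear) = 2
Step 3: Vibrational DOF = 3*5 - 5 = 10
Step 4: Total = 3 + 2 + 10 = 15

15


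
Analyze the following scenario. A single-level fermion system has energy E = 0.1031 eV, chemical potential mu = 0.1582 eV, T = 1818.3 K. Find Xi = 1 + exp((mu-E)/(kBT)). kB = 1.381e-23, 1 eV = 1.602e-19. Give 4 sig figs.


Step 1: (mu - E) = 0.1582 - 0.1031 = 0.0551 eV
Step 2: x = (mu-E)*eV/(kB*T) = 0.0551*1.602e-19/(1.381e-23*1818.3) = 0.3515
Step 3: exp(x) = 1.421
Step 4: Xi = 1 + 1.421 = 2.421

2.421


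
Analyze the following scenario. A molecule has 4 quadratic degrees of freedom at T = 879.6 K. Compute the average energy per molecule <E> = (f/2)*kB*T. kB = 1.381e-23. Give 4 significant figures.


Step 1: f/2 = 4/2 = 2
Step 2: kB*T = 1.381e-23 * 879.6 = 1.215e-20
Step 3: <E> = 2 * 1.215e-20 = 2.429e-20 J

2.429e-20


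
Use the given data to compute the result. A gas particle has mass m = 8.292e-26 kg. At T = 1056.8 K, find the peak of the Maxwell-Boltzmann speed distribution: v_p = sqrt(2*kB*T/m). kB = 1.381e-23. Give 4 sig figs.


Step 1: Numerator = 2*kB*T = 2*1.381e-23*1056.8 = 2.919e-20
Step 2: Ratio = 2.919e-20 / 8.292e-26 = 3.52e+05
Step 3: v_p = sqrt(3.52e+05) = 593.3 m/s

593.3


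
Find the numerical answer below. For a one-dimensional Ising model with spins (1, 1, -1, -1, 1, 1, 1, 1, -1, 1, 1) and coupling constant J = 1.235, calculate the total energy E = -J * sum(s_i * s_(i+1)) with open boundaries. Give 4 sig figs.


Step 1: Nearest-neighbor products: 1, -1, 1, -1, 1, 1, 1, -1, -1, 1
Step 2: Sum of products = 2
Step 3: E = -1.235 * 2 = -2.47

-2.47


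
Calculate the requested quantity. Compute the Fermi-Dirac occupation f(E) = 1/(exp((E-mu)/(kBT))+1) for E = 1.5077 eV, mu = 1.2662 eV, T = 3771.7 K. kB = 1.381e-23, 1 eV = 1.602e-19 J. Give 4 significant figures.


Step 1: (E - mu) = 1.5077 - 1.2662 = 0.2415 eV
Step 2: Convert: (E-mu)*eV = 3.869e-20 J
Step 3: x = (E-mu)*eV/(kB*T) = 0.7428
Step 4: f = 1/(exp(0.7428)+1) = 0.3224

0.3224
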